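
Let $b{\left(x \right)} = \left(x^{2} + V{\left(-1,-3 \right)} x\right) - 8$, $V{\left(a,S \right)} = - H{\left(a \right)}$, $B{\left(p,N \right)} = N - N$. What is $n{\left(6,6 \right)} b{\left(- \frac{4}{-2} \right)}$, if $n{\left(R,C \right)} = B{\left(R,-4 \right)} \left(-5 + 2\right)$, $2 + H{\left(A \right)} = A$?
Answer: $0$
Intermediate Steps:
$H{\left(A \right)} = -2 + A$
$B{\left(p,N \right)} = 0$
$V{\left(a,S \right)} = 2 - a$ ($V{\left(a,S \right)} = - (-2 + a) = 2 - a$)
$b{\left(x \right)} = -8 + x^{2} + 3 x$ ($b{\left(x \right)} = \left(x^{2} + \left(2 - -1\right) x\right) - 8 = \left(x^{2} + \left(2 + 1\right) x\right) - 8 = \left(x^{2} + 3 x\right) - 8 = -8 + x^{2} + 3 x$)
$n{\left(R,C \right)} = 0$ ($n{\left(R,C \right)} = 0 \left(-5 + 2\right) = 0 \left(-3\right) = 0$)
$n{\left(6,6 \right)} b{\left(- \frac{4}{-2} \right)} = 0 \left(-8 + \left(- \frac{4}{-2}\right)^{2} + 3 \left(- \frac{4}{-2}\right)\right) = 0 \left(-8 + \left(\left(-4\right) \left(- \frac{1}{2}\right)\right)^{2} + 3 \left(\left(-4\right) \left(- \frac{1}{2}\right)\right)\right) = 0 \left(-8 + 2^{2} + 3 \cdot 2\right) = 0 \left(-8 + 4 + 6\right) = 0 \cdot 2 = 0$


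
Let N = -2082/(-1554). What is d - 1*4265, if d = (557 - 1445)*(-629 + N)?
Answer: 3871681/7 ≈ 5.5310e+5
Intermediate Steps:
N = 347/259 (N = -2082*(-1/1554) = 347/259 ≈ 1.3398)
d = 3901536/7 (d = (557 - 1445)*(-629 + 347/259) = -888*(-162564/259) = 3901536/7 ≈ 5.5736e+5)
d - 1*4265 = 3901536/7 - 1*4265 = 3901536/7 - 4265 = 3871681/7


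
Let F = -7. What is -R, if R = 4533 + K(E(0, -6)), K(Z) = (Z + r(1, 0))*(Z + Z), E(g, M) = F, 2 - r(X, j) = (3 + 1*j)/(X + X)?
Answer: -4624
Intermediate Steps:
r(X, j) = 2 - (3 + j)/(2*X) (r(X, j) = 2 - (3 + 1*j)/(X + X) = 2 - (3 + j)/(2*X))
E(g, M) = -7
K(Z) = 2*Z*(½ + Z) (K(Z) = (Z + (½)*(-3 - 1*0 + 4*1)/1)*(Z + Z) = (Z + (½)*1*(-3 + 0 + 4))*(2*Z) = (Z + (½)*1*1)*(2*Z) = (Z + ½)*(2*Z) = (½ + Z)*(2*Z) = 2*Z*(½ + Z))
R = 4624 (R = 4533 - 7*(1 + 2*(-7)) = 4533 - 7*(1 - 14) = 4533 - 7*(-13) = 4533 + 91 = 4624)
-R = -1*4624 = -4624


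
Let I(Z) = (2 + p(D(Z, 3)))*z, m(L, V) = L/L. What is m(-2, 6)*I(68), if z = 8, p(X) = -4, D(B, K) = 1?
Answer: -16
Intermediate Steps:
m(L, V) = 1
I(Z) = -16 (I(Z) = (2 - 4)*8 = -2*8 = -16)
m(-2, 6)*I(68) = 1*(-16) = -16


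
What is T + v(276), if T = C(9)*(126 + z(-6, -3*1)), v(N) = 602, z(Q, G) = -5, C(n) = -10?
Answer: -608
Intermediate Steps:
T = -1210 (T = -10*(126 - 5) = -10*121 = -1210)
T + v(276) = -1210 + 602 = -608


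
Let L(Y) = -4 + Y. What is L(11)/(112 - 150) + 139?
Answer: 5275/38 ≈ 138.82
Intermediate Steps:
L(11)/(112 - 150) + 139 = (-4 + 11)/(112 - 150) + 139 = 7/(-38) + 139 = -1/38*7 + 139 = -7/38 + 139 = 5275/38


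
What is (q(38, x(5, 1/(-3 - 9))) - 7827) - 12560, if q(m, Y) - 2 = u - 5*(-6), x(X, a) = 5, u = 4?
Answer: -20351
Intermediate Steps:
q(m, Y) = 36 (q(m, Y) = 2 + (4 - 5*(-6)) = 2 + (4 + 30) = 2 + 34 = 36)
(q(38, x(5, 1/(-3 - 9))) - 7827) - 12560 = (36 - 7827) - 12560 = -7791 - 12560 = -20351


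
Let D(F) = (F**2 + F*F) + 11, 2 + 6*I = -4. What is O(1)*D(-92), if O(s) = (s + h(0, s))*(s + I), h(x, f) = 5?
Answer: 0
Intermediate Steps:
I = -1 (I = -1/3 + (1/6)*(-4) = -1/3 - 2/3 = -1)
D(F) = 11 + 2*F**2 (D(F) = (F**2 + F**2) + 11 = 2*F**2 + 11 = 11 + 2*F**2)
O(s) = (-1 + s)*(5 + s) (O(s) = (s + 5)*(s - 1) = (5 + s)*(-1 + s) = (-1 + s)*(5 + s))
O(1)*D(-92) = (-5 + 1**2 + 4*1)*(11 + 2*(-92)**2) = (-5 + 1 + 4)*(11 + 2*8464) = 0*(11 + 16928) = 0*16939 = 0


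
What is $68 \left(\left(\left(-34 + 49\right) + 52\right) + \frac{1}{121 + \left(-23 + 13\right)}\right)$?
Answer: $\frac{505784}{111} \approx 4556.6$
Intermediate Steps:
$68 \left(\left(\left(-34 + 49\right) + 52\right) + \frac{1}{121 + \left(-23 + 13\right)}\right) = 68 \left(\left(15 + 52\right) + \frac{1}{121 - 10}\right) = 68 \left(67 + \frac{1}{111}\right) = 68 \cdot \frac{7438}{111} = \frac{505784}{111}$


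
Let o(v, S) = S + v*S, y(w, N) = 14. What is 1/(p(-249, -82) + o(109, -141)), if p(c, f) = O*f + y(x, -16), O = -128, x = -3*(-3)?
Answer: -1/5000 ≈ -0.00020000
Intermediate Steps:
x = 9
o(v, S) = S + S*v
p(c, f) = 14 - 128*f (p(c, f) = -128*f + 14 = 14 - 128*f)
1/(p(-249, -82) + o(109, -141)) = 1/((14 - 128*(-82)) - 141*(1 + 109)) = 1/((14 + 10496) - 141*110) = 1/(10510 - 15510) = 1/(-5000) = -1/5000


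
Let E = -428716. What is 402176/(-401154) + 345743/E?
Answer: -8187249301/4525819428 ≈ -1.8090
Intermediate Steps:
402176/(-401154) + 345743/E = 402176/(-401154) + 345743/(-428716) = 402176*(-1/401154) + 345743*(-1/428716) = -201088/200577 - 18197/22564 = -8187249301/4525819428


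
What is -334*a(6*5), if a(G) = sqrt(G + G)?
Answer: -668*sqrt(15) ≈ -2587.2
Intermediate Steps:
a(G) = sqrt(2)*sqrt(G) (a(G) = sqrt(2*G) = sqrt(2)*sqrt(G))
-334*a(6*5) = -334*sqrt(2)*sqrt(6*5) = -334*sqrt(2)*sqrt(30) = -668*sqrt(15)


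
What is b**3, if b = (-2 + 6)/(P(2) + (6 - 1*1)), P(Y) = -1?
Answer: 1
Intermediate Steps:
b = 1 (b = (-2 + 6)/(-1 + (6 - 1*1)) = 4/(-1 + (6 - 1)) = 4/(-1 + 5) = 4/4 = 4*(1/4) = 1)
b**3 = 1**3 = 1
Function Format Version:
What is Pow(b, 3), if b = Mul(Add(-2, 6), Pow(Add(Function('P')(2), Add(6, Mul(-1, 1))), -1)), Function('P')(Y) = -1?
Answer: 1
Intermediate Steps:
b = 1 (b = Mul(Add(-2, 6), Pow(Add(-1, Add(6, Mul(-1, 1))), -1)) = Mul(4, Pow(Add(-1, Add(6, -1)), -1)) = Mul(4, Pow(Add(-1, 5), -1)) = Mul(4, Pow(4, -1)) = Mul(4, Rational(1, 4)) = 1)
Pow(b, 3) = Pow(1, 3) = 1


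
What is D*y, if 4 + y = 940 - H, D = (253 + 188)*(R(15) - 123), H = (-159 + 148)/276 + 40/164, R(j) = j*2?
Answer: -144768603357/3772 ≈ -3.8380e+7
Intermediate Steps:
R(j) = 2*j
H = 2309/11316 (H = -11*1/276 + 40*(1/164) = -11/276 + 10/41 = 2309/11316 ≈ 0.20405)
D = -41013 (D = (253 + 188)*(2*15 - 123) = 441*(30 - 123) = 441*(-93) = -41013)
y = 10589467/11316 (y = -4 + (940 - 1*2309/11316) = -4 + (940 - 2309/11316) = -4 + 10634731/11316 = 10589467/11316 ≈ 935.80)
D*y = -41013*10589467/11316 = -144768603357/3772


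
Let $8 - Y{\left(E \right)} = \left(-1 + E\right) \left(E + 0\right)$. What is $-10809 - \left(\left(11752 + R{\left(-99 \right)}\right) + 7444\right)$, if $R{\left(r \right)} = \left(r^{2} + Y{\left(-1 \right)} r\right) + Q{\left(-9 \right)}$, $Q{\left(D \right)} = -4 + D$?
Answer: $-39199$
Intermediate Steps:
$Y{\left(E \right)} = 8 - E \left(-1 + E\right)$ ($Y{\left(E \right)} = 8 - \left(-1 + E\right) \left(E + 0\right) = 8 - \left(-1 + E\right) E = 8 - E \left(-1 + E\right)$)
$R{\left(r \right)} = -13 + r^{2} + 6 r$ ($R{\left(r \right)} = \left(r^{2} + \left(8 - 1 - \left(-1\right)^{2}\right) r\right) - 13 = \left(r^{2} + \left(8 - 1 - 1\right) r\right) - 13 = \left(r^{2} + 6 r\right) - 13 = -13 + r^{2} + 6 r$)
$-10809 - \left(\left(11752 + R{\left(-99 \right)}\right) + 7444\right) = -10809 - \left(\left(11752 + \left(-13 + \left(-99\right)^{2} + 6 \left(-99\right)\right)\right) + 7444\right) = -10809 - \left(\left(11752 - -9194\right) + 7444\right) = -10809 - \left(\left(11752 + 9194\right) + 7444\right) = -10809 - \left(20946 + 7444\right) = -10809 - 28390 = -39199$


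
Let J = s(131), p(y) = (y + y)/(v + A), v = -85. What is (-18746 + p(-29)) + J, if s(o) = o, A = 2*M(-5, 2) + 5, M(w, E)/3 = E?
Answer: -632881/34 ≈ -18614.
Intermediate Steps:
M(w, E) = 3*E
A = 17 (A = 2*(3*2) + 5 = 2*6 + 5 = 12 + 5 = 17)
p(y) = -y/34 (p(y) = (y + y)/(-85 + 17) = (2*y)/(-68) = (2*y)*(-1/68) = -y/34)
J = 131
(-18746 + p(-29)) + J = (-18746 - 1/34*(-29)) + 131 = (-18746 + 29/34) + 131 = -637335/34 + 131 = -632881/34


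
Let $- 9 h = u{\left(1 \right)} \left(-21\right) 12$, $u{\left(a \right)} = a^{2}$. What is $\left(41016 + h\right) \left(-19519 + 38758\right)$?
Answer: $789645516$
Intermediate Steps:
$h = 28$ ($h = - \frac{1^{2} \left(-21\right) 12}{9} = - \frac{1 \left(-21\right) 12}{9} = - \frac{\left(-21\right) 12}{9} = \left(- \frac{1}{9}\right) \left(-252\right) = 28$)
$\left(41016 + h\right) \left(-19519 + 38758\right) = \left(41016 + 28\right) \left(-19519 + 38758\right) = 41044 \cdot 19239 = 789645516$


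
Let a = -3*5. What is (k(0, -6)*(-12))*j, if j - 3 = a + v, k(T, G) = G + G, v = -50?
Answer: -8928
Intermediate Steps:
k(T, G) = 2*G
a = -15
j = -62 (j = 3 + (-15 - 50) = 3 - 65 = -62)
(k(0, -6)*(-12))*j = ((2*(-6))*(-12))*(-62) = -12*(-12)*(-62) = 144*(-62) = -8928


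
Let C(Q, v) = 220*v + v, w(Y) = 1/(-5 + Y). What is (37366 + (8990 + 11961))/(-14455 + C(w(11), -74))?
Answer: -58317/30809 ≈ -1.8929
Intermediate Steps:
C(Q, v) = 221*v
(37366 + (8990 + 11961))/(-14455 + C(w(11), -74)) = (37366 + (8990 + 11961))/(-14455 + 221*(-74)) = (37366 + 20951)/(-14455 - 16354) = 58317/(-30809) = 58317*(-1/30809) = -58317/30809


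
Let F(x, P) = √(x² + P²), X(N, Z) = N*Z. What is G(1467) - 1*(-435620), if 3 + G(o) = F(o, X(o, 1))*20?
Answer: 435617 + 29340*√2 ≈ 4.7711e+5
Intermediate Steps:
F(x, P) = √(P² + x²)
G(o) = -3 + 20*√2*√(o²) (G(o) = -3 + √((o*1)² + o²)*20 = -3 + √(o² + o²)*20 = -3 + √(2*o²)*20 = -3 + (√2*√(o²))*20 = -3 + 20*√2*√(o²))
G(1467) - 1*(-435620) = (-3 + 20*√2*√(1467²)) - 1*(-435620) = (-3 + 20*√2*√2152089) + 435620 = (-3 + 20*√2*1467) + 435620 = (-3 + 29340*√2) + 435620 = 435617 + 29340*√2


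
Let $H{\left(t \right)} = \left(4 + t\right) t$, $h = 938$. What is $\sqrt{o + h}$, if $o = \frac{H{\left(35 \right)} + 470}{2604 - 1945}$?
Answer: $\frac{\sqrt{408564843}}{659} \approx 30.672$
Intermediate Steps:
$H{\left(t \right)} = t \left(4 + t\right)$
$o = \frac{1835}{659}$ ($o = \frac{35 \left(4 + 35\right) + 470}{2604 - 1945} = \frac{35 \cdot 39 + 470}{659} = \left(1365 + 470\right) \frac{1}{659} = 1835 \cdot \frac{1}{659} = \frac{1835}{659} \approx 2.7845$)
$\sqrt{o + h} = \sqrt{\frac{1835}{659} + 938} = \sqrt{\frac{619977}{659}} = \frac{\sqrt{408564843}}{659}$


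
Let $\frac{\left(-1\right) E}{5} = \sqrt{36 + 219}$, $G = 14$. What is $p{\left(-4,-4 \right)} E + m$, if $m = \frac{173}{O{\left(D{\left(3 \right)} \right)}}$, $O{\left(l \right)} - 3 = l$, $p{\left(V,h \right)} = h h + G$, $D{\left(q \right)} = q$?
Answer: $\frac{173}{6} - 150 \sqrt{255} \approx -2366.5$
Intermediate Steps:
$p{\left(V,h \right)} = 14 + h^{2}$ ($p{\left(V,h \right)} = h h + 14 = h^{2} + 14 = 14 + h^{2}$)
$E = - 5 \sqrt{255}$ ($E = - 5 \sqrt{36 + 219} = - 5 \sqrt{255} \approx -79.844$)
$O{\left(l \right)} = 3 + l$
$m = \frac{173}{6}$ ($m = \frac{173}{3 + 3} = \frac{173}{6} \approx 28.833$)
$p{\left(-4,-4 \right)} E + m = \left(14 + \left(-4\right)^{2}\right) \left(- 5 \sqrt{255}\right) + \frac{173}{6} = \left(14 + 16\right) \left(- 5 \sqrt{255}\right) + \frac{173}{6} = 30 \left(- 5 \sqrt{255}\right) + \frac{173}{6} = - 150 \sqrt{255} + \frac{173}{6} = \frac{173}{6} - 150 \sqrt{255}$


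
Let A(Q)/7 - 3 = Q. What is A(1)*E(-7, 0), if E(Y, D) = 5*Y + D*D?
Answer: -980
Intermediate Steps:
A(Q) = 21 + 7*Q
E(Y, D) = D² + 5*Y (E(Y, D) = 5*Y + D² = D² + 5*Y)
A(1)*E(-7, 0) = (21 + 7*1)*(0² + 5*(-7)) = (21 + 7)*(0 - 35) = 28*(-35) = -980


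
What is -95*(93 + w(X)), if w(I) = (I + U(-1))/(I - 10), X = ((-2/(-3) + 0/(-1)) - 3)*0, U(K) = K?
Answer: -17689/2 ≈ -8844.5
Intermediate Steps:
X = 0 (X = ((-2*(-1/3) + 0*(-1)) - 3)*0 = ((2/3 + 0) - 3)*0 = (2/3 - 3)*0 = -7/3*0 = 0)
w(I) = (-1 + I)/(-10 + I) (w(I) = (I - 1)/(I - 10) = (-1 + I)/(-10 + I))
-95*(93 + w(X)) = -95*(93 + (-1 + 0)/(-10 + 0)) = -95*(93 - 1/(-10)) = -95*(93 - 1/10*(-1)) = -95*(93 + 1/10) = -95*931/10 = -17689/2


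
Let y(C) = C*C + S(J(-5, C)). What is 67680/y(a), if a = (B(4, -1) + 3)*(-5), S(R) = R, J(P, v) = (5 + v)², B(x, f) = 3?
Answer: 13536/305 ≈ 44.380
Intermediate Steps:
a = -30 (a = (3 + 3)*(-5) = 6*(-5) = -30)
y(C) = C² + (5 + C)² (y(C) = C*C + (5 + C)² = C² + (5 + C)²)
67680/y(a) = 67680/((-30)² + (5 - 30)²) = 67680/(900 + (-25)²) = 67680/(900 + 625) = 67680/1525 = 67680*(1/1525) = 13536/305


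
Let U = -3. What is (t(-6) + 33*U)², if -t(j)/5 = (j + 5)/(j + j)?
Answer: 1423249/144 ≈ 9883.7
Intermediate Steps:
t(j) = -5*(5 + j)/(2*j) (t(j) = -5*(j + 5)/(j + j) = -5*(5 + j)/(2*j))
(t(-6) + 33*U)² = ((5/2)*(-5 - 1*(-6))/(-6) + 33*(-3))² = ((5/2)*(-⅙)*(-5 + 6) - 99)² = ((5/2)*(-⅙)*1 - 99)² = (-5/12 - 99)² = (-1193/12)² = 1423249/144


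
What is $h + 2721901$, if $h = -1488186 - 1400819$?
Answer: $-167104$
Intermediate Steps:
$h = -2889005$ ($h = -1488186 - 1400819 = -2889005$)
$h + 2721901 = -2889005 + 2721901 = -167104$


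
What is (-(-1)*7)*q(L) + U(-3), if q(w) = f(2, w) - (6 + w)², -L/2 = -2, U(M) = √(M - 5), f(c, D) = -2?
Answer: -714 + 2*I*√2 ≈ -714.0 + 2.8284*I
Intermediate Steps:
U(M) = √(-5 + M)
L = 4 (L = -2*(-2) = 4)
q(w) = -2 - (6 + w)²
(-(-1)*7)*q(L) + U(-3) = (-(-1)*7)*(-2 - (6 + 4)²) + √(-5 - 3) = (-1*(-7))*(-2 - 1*10²) + √(-8) = 7*(-2 - 1*100) + 2*I*√2 = 7*(-2 - 100) + 2*I*√2 = 7*(-102) + 2*I*√2 = -714 + 2*I*√2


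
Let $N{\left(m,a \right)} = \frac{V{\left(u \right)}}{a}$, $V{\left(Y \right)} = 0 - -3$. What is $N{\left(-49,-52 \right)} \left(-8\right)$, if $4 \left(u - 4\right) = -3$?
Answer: $\frac{6}{13} \approx 0.46154$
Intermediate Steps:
$u = \frac{13}{4}$ ($u = 4 + \frac{1}{4} \left(-3\right) = 4 - \frac{3}{4} = \frac{13}{4} \approx 3.25$)
$V{\left(Y \right)} = 3$ ($V{\left(Y \right)} = 0 + 3 = 3$)
$N{\left(m,a \right)} = \frac{3}{a}$
$N{\left(-49,-52 \right)} \left(-8\right) = \frac{3}{-52} \left(-8\right) = 3 \left(- \frac{1}{52}\right) \left(-8\right) = \left(- \frac{3}{52}\right) \left(-8\right) = \frac{6}{13}$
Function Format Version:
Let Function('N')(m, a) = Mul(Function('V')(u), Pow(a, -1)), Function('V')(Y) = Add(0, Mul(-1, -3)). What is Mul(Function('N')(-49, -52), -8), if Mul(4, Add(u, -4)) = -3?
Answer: Rational(6, 13) ≈ 0.46154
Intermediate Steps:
u = Rational(13, 4) (u = Add(4, Mul(Rational(1, 4), -3)) = Add(4, Rational(-3, 4)) = Rational(13, 4) ≈ 3.2500)
Function('V')(Y) = 3 (Function('V')(Y) = Add(0, 3) = 3)
Function('N')(m, a) = Mul(3, Pow(a, -1))
Mul(Function('N')(-49, -52), -8) = Mul(Mul(3, Pow(-52, -1)), -8) = Mul(Mul(3, Rational(-1, 52)), -8) = Mul(Rational(-3, 52), -8) = Rational(6, 13)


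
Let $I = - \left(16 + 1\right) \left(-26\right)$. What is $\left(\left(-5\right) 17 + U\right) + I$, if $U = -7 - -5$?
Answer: $355$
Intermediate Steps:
$U = -2$ ($U = -7 + 5 = -2$)
$I = 442$ ($I = - 17 \left(-26\right) = \left(-1\right) \left(-442\right) = 442$)
$\left(\left(-5\right) 17 + U\right) + I = \left(\left(-5\right) 17 - 2\right) + 442 = \left(-85 - 2\right) + 442 = -87 + 442 = 355$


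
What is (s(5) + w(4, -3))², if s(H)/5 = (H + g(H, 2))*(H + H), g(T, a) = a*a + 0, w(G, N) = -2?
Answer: 200704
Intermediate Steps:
g(T, a) = a² (g(T, a) = a² + 0 = a²)
s(H) = 10*H*(4 + H) (s(H) = 5*((H + 2²)*(H + H)) = 5*((H + 4)*(2*H)) = 5*((4 + H)*(2*H)) = 5*(2*H*(4 + H)) = 10*H*(4 + H))
(s(5) + w(4, -3))² = (10*5*(4 + 5) - 2)² = (10*5*9 - 2)² = (450 - 2)² = 448² = 200704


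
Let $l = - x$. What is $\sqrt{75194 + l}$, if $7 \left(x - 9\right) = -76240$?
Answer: $\frac{\sqrt{4217745}}{7} \approx 293.39$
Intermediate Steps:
$x = - \frac{76177}{7}$ ($x = 9 + \frac{1}{7} \left(-76240\right) = 9 - \frac{76240}{7} = - \frac{76177}{7} \approx -10882.0$)
$l = \frac{76177}{7}$ ($l = \left(-1\right) \left(- \frac{76177}{7}\right) = \frac{76177}{7} \approx 10882.0$)
$\sqrt{75194 + l} = \sqrt{75194 + \frac{76177}{7}} = \sqrt{\frac{602535}{7}} = \frac{\sqrt{4217745}}{7}$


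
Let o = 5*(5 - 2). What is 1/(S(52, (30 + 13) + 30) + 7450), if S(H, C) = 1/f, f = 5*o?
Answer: 75/558751 ≈ 0.00013423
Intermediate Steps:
o = 15 (o = 5*3 = 15)
f = 75 (f = 5*15 = 75)
S(H, C) = 1/75
1/(S(52, (30 + 13) + 30) + 7450) = 1/(1/75 + 7450) = 1/(558751/75) = 75/558751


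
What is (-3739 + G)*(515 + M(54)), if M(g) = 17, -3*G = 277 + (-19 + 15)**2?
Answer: -6123320/3 ≈ -2.0411e+6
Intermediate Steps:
G = -293/3 (G = -(277 + (-19 + 15)**2)/3 = -(277 + (-4)**2)/3 = -(277 + 16)/3 = -1/3*293 = -293/3 ≈ -97.667)
(-3739 + G)*(515 + M(54)) = (-3739 - 293/3)*(515 + 17) = -11510/3*532 = -6123320/3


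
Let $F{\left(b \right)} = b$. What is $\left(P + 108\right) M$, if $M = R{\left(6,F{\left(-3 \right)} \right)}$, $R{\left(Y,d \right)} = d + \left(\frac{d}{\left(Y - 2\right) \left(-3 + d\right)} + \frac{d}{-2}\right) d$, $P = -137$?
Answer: $\frac{1827}{8} \approx 228.38$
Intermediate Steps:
$R{\left(Y,d \right)} = d + d \left(- \frac{d}{2} + \frac{d}{\left(-3 + d\right) \left(-2 + Y\right)}\right)$ ($R{\left(Y,d \right)} = d + \left(\frac{d}{\left(-2 + Y\right) \left(-3 + d\right)} + d \left(- \frac{1}{2}\right)\right) d = d + \left(\frac{d}{\left(-3 + d\right) \left(-2 + Y\right)} - \frac{d}{2}\right) d = d + \left(- \frac{d}{2} + \frac{d}{\left(-3 + d\right) \left(-2 + Y\right)}\right) d = d + d \left(- \frac{d}{2} + \frac{d}{\left(-3 + d\right) \left(-2 + Y\right)}\right)$)
$M = - \frac{63}{8}$ ($M = \frac{1}{2} \left(-3\right) \frac{1}{6 - 18 - -6 + 6 \left(-3\right)} \left(12 - -24 - 36 + 2 \left(-3\right)^{2} - 6 \left(-3\right)^{2} + 5 \cdot 6 \left(-3\right)\right) = \frac{1}{2} \left(-3\right) \frac{1}{6 - 18 + 6 - 18} \left(12 + 24 - 36 + 2 \cdot 9 - 6 \cdot 9 - 90\right) = \frac{1}{2} \left(-3\right) \frac{1}{-24} \left(12 + 24 - 36 + 18 - 54 - 90\right) = \frac{1}{2} \left(-3\right) \left(- \frac{1}{24}\right) \left(-126\right) = - \frac{63}{8} \approx -7.875$)
$\left(P + 108\right) M = \left(-137 + 108\right) \left(- \frac{63}{8}\right) = \left(-29\right) \left(- \frac{63}{8}\right) = \frac{1827}{8}$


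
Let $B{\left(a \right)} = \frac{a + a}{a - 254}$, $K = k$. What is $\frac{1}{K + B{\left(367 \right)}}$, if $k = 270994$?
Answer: $\frac{113}{30623056} \approx 3.69 \cdot 10^{-6}$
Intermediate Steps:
$K = 270994$
$B{\left(a \right)} = \frac{2 a}{-254 + a}$
$\frac{1}{K + B{\left(367 \right)}} = \frac{1}{270994 + 2 \cdot 367 \frac{1}{-254 + 367}} = \frac{1}{270994 + 2 \cdot 367 \cdot \frac{1}{113}} = \frac{1}{270994 + \frac{734}{113}} = \frac{1}{\frac{30623056}{113}} = \frac{113}{30623056}$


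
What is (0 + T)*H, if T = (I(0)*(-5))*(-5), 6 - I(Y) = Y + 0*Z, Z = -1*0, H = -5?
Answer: -750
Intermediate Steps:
Z = 0
I(Y) = 6 - Y (I(Y) = 6 - (Y + 0*0) = 6 - (Y + 0) = 6 - Y)
T = 150 (T = ((6 - 1*0)*(-5))*(-5) = ((6 + 0)*(-5))*(-5) = (6*(-5))*(-5) = -30*(-5) = 150)
(0 + T)*H = (0 + 150)*(-5) = 150*(-5) = -750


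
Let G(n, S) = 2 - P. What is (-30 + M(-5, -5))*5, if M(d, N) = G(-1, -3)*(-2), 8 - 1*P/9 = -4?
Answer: 910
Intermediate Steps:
P = 108 (P = 72 - 9*(-4) = 72 + 36 = 108)
G(n, S) = -106 (G(n, S) = 2 - 1*108 = 2 - 108 = -106)
M(d, N) = 212 (M(d, N) = -106*(-2) = 212)
(-30 + M(-5, -5))*5 = (-30 + 212)*5 = 182*5 = 910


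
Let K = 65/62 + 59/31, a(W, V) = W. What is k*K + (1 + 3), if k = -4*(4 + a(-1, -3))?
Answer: -974/31 ≈ -31.419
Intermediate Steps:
K = 183/62 (K = 65*(1/62) + 59*(1/31) = 65/62 + 59/31 = 183/62 ≈ 2.9516)
k = -12 (k = -4*(4 - 1) = -4*3 = -12)
k*K + (1 + 3) = -12*183/62 + (1 + 3) = -1098/31 + 4 = -974/31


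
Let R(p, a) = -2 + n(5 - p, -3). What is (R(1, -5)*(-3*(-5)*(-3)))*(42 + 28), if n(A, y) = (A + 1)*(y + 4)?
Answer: -9450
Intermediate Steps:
n(A, y) = (1 + A)*(4 + y)
R(p, a) = 4 - p (R(p, a) = -2 + (4 - 3 + 4*(5 - p) + (5 - p)*(-3)) = -2 + (4 - 3 + (20 - 4*p) + (-15 + 3*p)) = -2 + (6 - p) = 4 - p)
(R(1, -5)*(-3*(-5)*(-3)))*(42 + 28) = ((4 - 1*1)*(-3*(-5)*(-3)))*(42 + 28) = ((4 - 1)*(15*(-3)))*70 = (3*(-45))*70 = -135*70 = -9450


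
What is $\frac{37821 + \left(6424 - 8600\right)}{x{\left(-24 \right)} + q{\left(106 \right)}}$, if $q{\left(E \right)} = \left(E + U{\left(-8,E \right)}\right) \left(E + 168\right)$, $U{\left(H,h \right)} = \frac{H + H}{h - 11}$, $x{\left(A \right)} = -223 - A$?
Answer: $\frac{3386275}{2735891} \approx 1.2377$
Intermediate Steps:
$U{\left(H,h \right)} = \frac{2 H}{-11 + h}$
$q{\left(E \right)} = \left(168 + E\right) \left(E - \frac{16}{-11 + E}\right)$ ($q{\left(E \right)} = \left(E + 2 \left(-8\right) \frac{1}{-11 + E}\right) \left(E + 168\right) = \left(E - \frac{16}{-11 + E}\right) \left(168 + E\right) = \left(168 + E\right) \left(E - \frac{16}{-11 + E}\right)$)
$\frac{37821 + \left(6424 - 8600\right)}{x{\left(-24 \right)} + q{\left(106 \right)}} = \frac{37821 + \left(6424 - 8600\right)}{\left(-223 - -24\right) + \frac{-2688 - 1696 + 106 \left(-11 + 106\right) \left(168 + 106\right)}{-11 + 106}} = \frac{37821 - 2176}{\left(-223 + 24\right) + \frac{-2688 - 1696 + 106 \cdot 95 \cdot 274}{95}} = \frac{35645}{-199 + \frac{-2688 - 1696 + 2759180}{95}} = \frac{35645}{-199 + \frac{1}{95} \cdot 2754796} = \frac{35645}{-199 + \frac{2754796}{95}} = \frac{35645}{\frac{2735891}{95}} = 35645 \cdot \frac{95}{2735891} = \frac{3386275}{2735891}$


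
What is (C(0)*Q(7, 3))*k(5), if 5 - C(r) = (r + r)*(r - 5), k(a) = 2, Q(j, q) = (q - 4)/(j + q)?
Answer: -1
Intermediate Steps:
Q(j, q) = (-4 + q)/(j + q)
C(r) = 5 - 2*r*(-5 + r) (C(r) = 5 - (r + r)*(r - 5) = 5 - 2*r*(-5 + r))
(C(0)*Q(7, 3))*k(5) = ((5 - 2*0² + 10*0)*((-4 + 3)/(7 + 3)))*2 = ((5 - 2*0 + 0)*(-1/10))*2 = ((5 + 0 + 0)*((⅒)*(-1)))*2 = (5*(-⅒))*2 = -½*2 = -1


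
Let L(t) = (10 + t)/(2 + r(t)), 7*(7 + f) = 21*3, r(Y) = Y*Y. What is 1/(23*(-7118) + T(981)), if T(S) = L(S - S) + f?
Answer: -1/163707 ≈ -6.1085e-6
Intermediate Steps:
r(Y) = Y²
f = 2 (f = -7 + (21*3)/7 = -7 + (⅐)*63 = -7 + 9 = 2)
L(t) = (10 + t)/(2 + t²)
T(S) = 7 (T(S) = (10 + (S - S))/(2 + (S - S)²) + 2 = (10 + 0)/(2 + 0²) + 2 = 10/(2 + 0) + 2 = 10/2 + 2 = (½)*10 + 2 = 5 + 2 = 7)
1/(23*(-7118) + T(981)) = 1/(23*(-7118) + 7) = 1/(-163714 + 7) = 1/(-163707) = -1/163707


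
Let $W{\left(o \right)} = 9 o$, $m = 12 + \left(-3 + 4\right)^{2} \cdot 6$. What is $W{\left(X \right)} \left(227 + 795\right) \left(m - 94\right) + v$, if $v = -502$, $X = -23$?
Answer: $16077602$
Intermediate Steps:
$m = 18$ ($m = 12 + 1^{2} \cdot 6 = 12 + 1 \cdot 6 = 12 + 6 = 18$)
$W{\left(X \right)} \left(227 + 795\right) \left(m - 94\right) + v = 9 \left(-23\right) \left(227 + 795\right) \left(18 - 94\right) - 502 = - 207 \cdot 1022 \left(-76\right) - 502 = \left(-207\right) \left(-77672\right) - 502 = 16078104 - 502 = 16077602$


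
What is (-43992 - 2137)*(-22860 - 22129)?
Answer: 2075297581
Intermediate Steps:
(-43992 - 2137)*(-22860 - 22129) = -46129*(-44989) = 2075297581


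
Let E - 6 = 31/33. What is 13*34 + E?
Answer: 14815/33 ≈ 448.94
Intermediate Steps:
E = 229/33 (E = 6 + 31/33 = 229/33 ≈ 6.9394)
13*34 + E = 13*34 + 229/33 = 442 + 229/33 = 14815/33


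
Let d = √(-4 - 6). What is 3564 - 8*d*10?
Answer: 3564 - 80*I*√10 ≈ 3564.0 - 252.98*I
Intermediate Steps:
d = I*√10 (d = √(-10) = I*√10 ≈ 3.1623*I)
3564 - 8*d*10 = 3564 - 8*(I*√10)*10 = 3564 - 8*I*√10*10 = 3564 - 80*I*√10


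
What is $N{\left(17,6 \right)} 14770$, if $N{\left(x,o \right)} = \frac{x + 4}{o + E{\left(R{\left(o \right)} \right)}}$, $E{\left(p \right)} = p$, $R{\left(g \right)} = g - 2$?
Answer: $31017$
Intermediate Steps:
$R{\left(g \right)} = -2 + g$
$N{\left(x,o \right)} = \frac{4 + x}{-2 + 2 o}$ ($N{\left(x,o \right)} = \frac{x + 4}{o + \left(-2 + o\right)} = \frac{4 + x}{-2 + 2 o}$)
$N{\left(17,6 \right)} 14770 = \frac{4 + 17}{2 \left(-1 + 6\right)} 14770 = \frac{1}{2} \cdot \frac{1}{5} \cdot 21 \cdot 14770 = \frac{21}{10} \cdot 14770 = 31017$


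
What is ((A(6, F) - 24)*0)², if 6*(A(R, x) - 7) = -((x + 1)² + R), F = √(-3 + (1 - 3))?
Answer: 0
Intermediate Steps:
F = I*√5 (F = √(-3 - 2) = √(-5) = I*√5 ≈ 2.2361*I)
A(R, x) = 7 - R/6 - (1 + x)²/6 (A(R, x) = 7 + (-((x + 1)² + R))/6 = 7 + (-((1 + x)² + R))/6 = 7 + (-(R + (1 + x)²))/6 = 7 + (-R - (1 + x)²)/6 = 7 + (-R/6 - (1 + x)²/6) = 7 - R/6 - (1 + x)²/6)
((A(6, F) - 24)*0)² = (((7 - ⅙*6 - (1 + I*√5)²/6) - 24)*0)² = (((7 - 1 - (1 + I*√5)²/6) - 24)*0)² = (((6 - (1 + I*√5)²/6) - 24)*0)² = ((-18 - (1 + I*√5)²/6)*0)² = 0² = 0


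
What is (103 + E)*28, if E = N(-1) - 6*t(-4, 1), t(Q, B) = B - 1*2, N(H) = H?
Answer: 3024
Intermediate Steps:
t(Q, B) = -2 + B (t(Q, B) = B - 2 = -2 + B)
E = 5 (E = -1 - 6*(-2 + 1) = -1 - 6*(-1) = -1 + 6 = 5)
(103 + E)*28 = (103 + 5)*28 = 108*28 = 3024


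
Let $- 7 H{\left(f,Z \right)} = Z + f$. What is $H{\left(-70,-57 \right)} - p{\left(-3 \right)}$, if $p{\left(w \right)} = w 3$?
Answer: $\frac{190}{7} \approx 27.143$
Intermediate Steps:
$H{\left(f,Z \right)} = - \frac{Z}{7} - \frac{f}{7}$ ($H{\left(f,Z \right)} = - \frac{Z + f}{7} = - \frac{Z}{7} - \frac{f}{7}$)
$p{\left(w \right)} = 3 w$
$H{\left(-70,-57 \right)} - p{\left(-3 \right)} = \left(\left(- \frac{1}{7}\right) \left(-57\right) - -10\right) - 3 \left(-3\right) = \left(\frac{57}{7} + 10\right) - -9 = \frac{127}{7} + 9 = \frac{190}{7}$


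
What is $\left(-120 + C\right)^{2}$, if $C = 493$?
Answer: $139129$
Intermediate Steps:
$\left(-120 + C\right)^{2} = \left(-120 + 493\right)^{2} = 373^{2} = 139129$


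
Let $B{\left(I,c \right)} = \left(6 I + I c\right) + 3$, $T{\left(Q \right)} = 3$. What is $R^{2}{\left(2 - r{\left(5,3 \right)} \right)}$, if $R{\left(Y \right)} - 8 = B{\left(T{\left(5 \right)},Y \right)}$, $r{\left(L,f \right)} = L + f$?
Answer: $121$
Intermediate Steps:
$B{\left(I,c \right)} = 3 + 6 I + I c$
$R{\left(Y \right)} = 29 + 3 Y$ ($R{\left(Y \right)} = 8 + \left(3 + 6 \cdot 3 + 3 Y\right) = 8 + \left(3 + 18 + 3 Y\right) = 8 + \left(21 + 3 Y\right) = 29 + 3 Y$)
$R^{2}{\left(2 - r{\left(5,3 \right)} \right)} = \left(29 + 3 \left(2 - \left(5 + 3\right)\right)\right)^{2} = \left(29 + 3 \left(2 - 8\right)\right)^{2} = \left(29 + 3 \left(-6\right)\right)^{2} = \left(29 - 18\right)^{2} = 11^{2} = 121$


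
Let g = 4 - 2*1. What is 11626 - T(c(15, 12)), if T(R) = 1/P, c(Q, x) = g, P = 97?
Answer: 1127721/97 ≈ 11626.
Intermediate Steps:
g = 2 (g = 4 - 2 = 2)
c(Q, x) = 2
T(R) = 1/97
11626 - T(c(15, 12)) = 11626 - 1*1/97 = 11626 - 1/97 = 1127721/97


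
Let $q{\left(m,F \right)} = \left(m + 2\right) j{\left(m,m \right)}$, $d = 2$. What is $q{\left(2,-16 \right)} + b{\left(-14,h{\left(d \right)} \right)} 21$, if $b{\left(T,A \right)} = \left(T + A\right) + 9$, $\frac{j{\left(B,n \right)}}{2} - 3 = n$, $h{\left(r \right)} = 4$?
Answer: $19$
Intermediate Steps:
$j{\left(B,n \right)} = 6 + 2 n$
$q{\left(m,F \right)} = \left(2 + m\right) \left(6 + 2 m\right)$ ($q{\left(m,F \right)} = \left(m + 2\right) \left(6 + 2 m\right) = \left(2 + m\right) \left(6 + 2 m\right)$)
$b{\left(T,A \right)} = 9 + A + T$ ($b{\left(T,A \right)} = \left(A + T\right) + 9 = 9 + A + T$)
$q{\left(2,-16 \right)} + b{\left(-14,h{\left(d \right)} \right)} 21 = 2 \left(2 + 2\right) \left(3 + 2\right) + \left(9 + 4 - 14\right) 21 = 2 \cdot 4 \cdot 5 - 21 = 40 - 21 = 19$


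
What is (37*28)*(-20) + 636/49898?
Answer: -516942962/24949 ≈ -20720.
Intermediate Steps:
(37*28)*(-20) + 636/49898 = 1036*(-20) + 636*(1/49898) = -20720 + 318/24949 = -516942962/24949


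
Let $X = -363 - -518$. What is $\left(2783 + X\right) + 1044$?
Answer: $3982$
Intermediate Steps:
$X = 155$ ($X = -363 + 518 = 155$)
$\left(2783 + X\right) + 1044 = \left(2783 + 155\right) + 1044 = 2938 + 1044 = 3982$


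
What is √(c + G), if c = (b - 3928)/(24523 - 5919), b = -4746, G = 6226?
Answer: 21*√1221492130/9302 ≈ 78.902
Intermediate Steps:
c = -4337/9302 (c = (-4746 - 3928)/(24523 - 5919) = -8674/18604 = -8674*1/18604 = -4337/9302 ≈ -0.46624)
√(c + G) = √(-4337/9302 + 6226) = √(57909915/9302) = 21*√1221492130/9302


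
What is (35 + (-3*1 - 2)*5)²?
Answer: 100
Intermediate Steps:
(35 + (-3*1 - 2)*5)² = (35 + (-3 - 2)*5)² = (35 - 5*5)² = (35 - 25)² = 10² = 100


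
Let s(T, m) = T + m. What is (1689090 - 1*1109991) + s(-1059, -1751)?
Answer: 576289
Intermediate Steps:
(1689090 - 1*1109991) + s(-1059, -1751) = (1689090 - 1*1109991) + (-1059 - 1751) = (1689090 - 1109991) - 2810 = 579099 - 2810 = 576289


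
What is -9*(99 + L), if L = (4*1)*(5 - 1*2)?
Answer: -999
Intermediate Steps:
L = 12 (L = 4*(5 - 2) = 4*3 = 12)
-9*(99 + L) = -9*(99 + 12) = -9*111 = -999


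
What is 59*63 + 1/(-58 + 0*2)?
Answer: 215585/58 ≈ 3717.0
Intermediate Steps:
59*63 + 1/(-58 + 0*2) = 3717 + 1/(-58 + 0) = 3717 + 1/(-58) = 3717 - 1/58 = 215585/58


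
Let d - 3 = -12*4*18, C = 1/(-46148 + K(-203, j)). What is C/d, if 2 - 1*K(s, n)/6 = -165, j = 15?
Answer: 1/38870706 ≈ 2.5726e-8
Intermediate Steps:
K(s, n) = 1002 (K(s, n) = 12 - 6*(-165) = 12 + 990 = 1002)
C = -1/45146 (C = 1/(-46148 + 1002) = 1/(-45146) = -1/45146 ≈ -2.2150e-5)
d = -861 (d = 3 - 12*4*18 = 3 - 48*18 = 3 - 864 = -861)
C/d = -1/45146/(-861) = -1/45146*(-1/861) = 1/38870706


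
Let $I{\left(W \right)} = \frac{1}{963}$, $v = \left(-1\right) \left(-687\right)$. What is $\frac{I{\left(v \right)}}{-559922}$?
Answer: $- \frac{1}{539204886} \approx -1.8546 \cdot 10^{-9}$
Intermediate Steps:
$v = 687$
$I{\left(W \right)} = \frac{1}{963}$
$\frac{I{\left(v \right)}}{-559922} = \frac{1}{963 \left(-559922\right)} = \frac{1}{963} \left(- \frac{1}{559922}\right) = - \frac{1}{539204886}$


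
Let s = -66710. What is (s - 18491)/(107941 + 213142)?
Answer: -85201/321083 ≈ -0.26536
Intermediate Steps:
(s - 18491)/(107941 + 213142) = (-66710 - 18491)/(107941 + 213142) = -85201/321083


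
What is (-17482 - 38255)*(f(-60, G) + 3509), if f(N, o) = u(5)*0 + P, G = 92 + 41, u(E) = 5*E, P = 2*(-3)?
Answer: -195246711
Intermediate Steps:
P = -6
G = 133
f(N, o) = -6 (f(N, o) = (5*5)*0 - 6 = 25*0 - 6 = 0 - 6 = -6)
(-17482 - 38255)*(f(-60, G) + 3509) = (-17482 - 38255)*(-6 + 3509) = -55737*3503 = -195246711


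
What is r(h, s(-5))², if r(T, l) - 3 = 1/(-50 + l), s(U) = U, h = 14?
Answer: 26896/3025 ≈ 8.8912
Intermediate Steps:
r(T, l) = 3 + 1/(-50 + l)
r(h, s(-5))² = ((-149 + 3*(-5))/(-50 - 5))² = ((-149 - 15)/(-55))² = (-1/55*(-164))² = (164/55)² = 26896/3025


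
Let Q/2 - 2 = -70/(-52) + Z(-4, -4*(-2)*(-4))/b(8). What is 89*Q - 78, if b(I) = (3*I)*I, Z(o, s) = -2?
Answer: 321835/624 ≈ 515.76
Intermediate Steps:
b(I) = 3*I**2
Q = 4163/624 (Q = 4 + 2*(-70/(-52) - 2/(3*8**2)) = 4 + 2*(-70*(-1/52) - 2/(3*64)) = 4 + 2*(35/26 - 2/192) = 4 + 2*(35/26 - 2*1/192) = 4 + 2*(35/26 - 1/96) = 4 + 2*(1667/1248) = 4 + 1667/624 = 4163/624 ≈ 6.6715)
89*Q - 78 = 89*(4163/624) - 78 = 370507/624 - 78 = 321835/624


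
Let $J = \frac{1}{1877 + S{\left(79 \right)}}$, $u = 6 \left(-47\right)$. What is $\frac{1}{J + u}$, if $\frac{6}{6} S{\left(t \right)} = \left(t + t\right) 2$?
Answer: $- \frac{2193}{618425} \approx -0.0035461$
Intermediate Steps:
$S{\left(t \right)} = 4 t$ ($S{\left(t \right)} = \left(t + t\right) 2 = 2 t 2 = 4 t$)
$u = -282$
$J = \frac{1}{2193}$ ($J = \frac{1}{1877 + 4 \cdot 79} = \frac{1}{1877 + 316} = \frac{1}{2193} \approx 0.000456$)
$\frac{1}{J + u} = \frac{1}{\frac{1}{2193} - 282} = \frac{1}{- \frac{618425}{2193}} = - \frac{2193}{618425}$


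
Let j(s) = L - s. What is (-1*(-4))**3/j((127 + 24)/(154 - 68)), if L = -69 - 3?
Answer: -5504/6343 ≈ -0.86773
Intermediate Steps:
L = -72
j(s) = -72 - s
(-1*(-4))**3/j((127 + 24)/(154 - 68)) = (-1*(-4))**3/(-72 - (127 + 24)/(154 - 68)) = 4**3/(-72 - 151/86) = 64/(-72 - 151/86) = 64/(-6343/86) = 64*(-86/6343) = -5504/6343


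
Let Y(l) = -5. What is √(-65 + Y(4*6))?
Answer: I*√70 ≈ 8.3666*I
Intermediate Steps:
√(-65 + Y(4*6)) = √(-65 - 5) = √(-70) = I*√70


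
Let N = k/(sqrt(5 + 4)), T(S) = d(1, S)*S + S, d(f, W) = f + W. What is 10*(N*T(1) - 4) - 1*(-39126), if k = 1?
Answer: 39096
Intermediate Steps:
d(f, W) = W + f
T(S) = S + S*(1 + S) (T(S) = (S + 1)*S + S = (1 + S)*S + S = S*(1 + S) + S = S + S*(1 + S))
N = 1/3 (N = 1/sqrt(5 + 4) = 1/sqrt(9) = 1/3 ≈ 0.33333)
10*(N*T(1) - 4) - 1*(-39126) = 10*((1*(2 + 1))/3 - 4) - 1*(-39126) = 10*((1*3)/3 - 4) + 39126 = 10*((1/3)*3 - 4) + 39126 = 10*(1 - 4) + 39126 = 10*(-3) + 39126 = -30 + 39126 = 39096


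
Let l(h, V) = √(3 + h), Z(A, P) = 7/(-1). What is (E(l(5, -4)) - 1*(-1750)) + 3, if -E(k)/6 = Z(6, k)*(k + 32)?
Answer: 3097 + 84*√2 ≈ 3215.8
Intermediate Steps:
Z(A, P) = -7 (Z(A, P) = 7*(-1) = -7)
E(k) = 1344 + 42*k (E(k) = -(-42)*(k + 32) = -(-42)*(32 + k) = -6*(-224 - 7*k) = 1344 + 42*k)
(E(l(5, -4)) - 1*(-1750)) + 3 = ((1344 + 42*√(3 + 5)) - 1*(-1750)) + 3 = ((1344 + 42*√8) + 1750) + 3 = ((1344 + 42*(2*√2)) + 1750) + 3 = ((1344 + 84*√2) + 1750) + 3 = (3094 + 84*√2) + 3 = 3097 + 84*√2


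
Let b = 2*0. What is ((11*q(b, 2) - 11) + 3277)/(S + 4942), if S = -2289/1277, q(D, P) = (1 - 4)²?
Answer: 859421/1261729 ≈ 0.68115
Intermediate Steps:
b = 0
q(D, P) = 9 (q(D, P) = (-3)² = 9)
S = -2289/1277 (S = -2289*1/1277 = -2289/1277 ≈ -1.7925)
((11*q(b, 2) - 11) + 3277)/(S + 4942) = ((11*9 - 11) + 3277)/(-2289/1277 + 4942) = ((99 - 11) + 3277)/(6308645/1277) = (88 + 3277)*(1277/6308645) = 3365*(1277/6308645) = 859421/1261729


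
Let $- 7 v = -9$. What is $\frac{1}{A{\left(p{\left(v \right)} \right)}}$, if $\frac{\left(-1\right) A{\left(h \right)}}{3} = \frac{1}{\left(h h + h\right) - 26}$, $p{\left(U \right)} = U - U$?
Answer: $\frac{26}{3} \approx 8.6667$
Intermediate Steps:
$v = \frac{9}{7}$ ($v = \left(- \frac{1}{7}\right) \left(-9\right) = \frac{9}{7} \approx 1.2857$)
$p{\left(U \right)} = 0$
$A{\left(h \right)} = - \frac{3}{-26 + h + h^{2}}$ ($A{\left(h \right)} = - \frac{3}{\left(h h + h\right) - 26} = - \frac{3}{\left(h^{2} + h\right) - 26} = - \frac{3}{\left(h + h^{2}\right) - 26} = - \frac{3}{-26 + h + h^{2}}$)
$\frac{1}{A{\left(p{\left(v \right)} \right)}} = \frac{1}{\left(-3\right) \frac{1}{-26 + 0 + 0^{2}}} = \frac{1}{\left(-3\right) \frac{1}{-26 + 0 + 0}} = \frac{1}{\left(-3\right) \frac{1}{-26}} = \frac{1}{\left(-3\right) \left(- \frac{1}{26}\right)} = \frac{1}{\frac{3}{26}} = \frac{26}{3}$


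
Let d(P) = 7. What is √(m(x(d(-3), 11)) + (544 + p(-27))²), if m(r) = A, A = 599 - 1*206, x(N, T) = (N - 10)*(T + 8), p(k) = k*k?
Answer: √1620922 ≈ 1273.2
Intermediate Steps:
p(k) = k²
x(N, T) = (-10 + N)*(8 + T)
A = 393 (A = 599 - 206 = 393)
m(r) = 393
√(m(x(d(-3), 11)) + (544 + p(-27))²) = √(393 + (544 + (-27)²)²) = √(393 + (544 + 729)²) = √(393 + 1273²) = √(393 + 1620529) = √1620922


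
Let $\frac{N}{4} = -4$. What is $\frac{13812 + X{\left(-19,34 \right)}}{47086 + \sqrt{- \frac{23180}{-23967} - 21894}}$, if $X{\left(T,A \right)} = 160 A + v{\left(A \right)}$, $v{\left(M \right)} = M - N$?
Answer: $\frac{10891251573462}{26568777099125} - \frac{28953 i \sqrt{1397303576834}}{26568777099125} \approx 0.40993 - 0.0012882 i$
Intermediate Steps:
$N = -16$ ($N = 4 \left(-4\right) = -16$)
$v{\left(M \right)} = 16 + M$ ($v{\left(M \right)} = M - -16 = M + 16 = 16 + M$)
$X{\left(T,A \right)} = 16 + 161 A$ ($X{\left(T,A \right)} = 160 A + \left(16 + A\right) = 16 + 161 A$)
$\frac{13812 + X{\left(-19,34 \right)}}{47086 + \sqrt{- \frac{23180}{-23967} - 21894}} = \frac{13812 + \left(16 + 161 \cdot 34\right)}{47086 + \sqrt{- \frac{23180}{-23967} - 21894}} = \frac{13812 + \left(16 + 5474\right)}{47086 + \sqrt{\left(-23180\right) \left(- \frac{1}{23967}\right) - 21894}} = \frac{13812 + 5490}{47086 + \sqrt{\frac{23180}{23967} - 21894}} = \frac{19302}{47086 + \sqrt{- \frac{524710318}{23967}}} = \frac{19302}{47086 + \frac{i \sqrt{1397303576834}}{7989}}$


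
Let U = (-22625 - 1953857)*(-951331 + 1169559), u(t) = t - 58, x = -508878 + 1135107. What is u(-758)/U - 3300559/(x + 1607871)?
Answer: -177951170498730283/120452538651881700 ≈ -1.4774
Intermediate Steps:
x = 626229
u(t) = -58 + t
U = -431323713896 (U = -1976482*218228 = -431323713896)
u(-758)/U - 3300559/(x + 1607871) = (-58 - 758)/(-431323713896) - 3300559/(626229 + 1607871) = -816*(-1/431323713896) - 3300559/2234100 = 102/53915464237 - 3300559*1/2234100 = 102/53915464237 - 3300559/2234100 = -177951170498730283/120452538651881700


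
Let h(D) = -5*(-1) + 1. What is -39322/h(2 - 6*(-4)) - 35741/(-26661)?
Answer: -58230522/8887 ≈ -6552.3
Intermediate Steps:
h(D) = 6 (h(D) = 5 + 1 = 6)
-39322/h(2 - 6*(-4)) - 35741/(-26661) = -39322/6 - 35741/(-26661) = -39322*⅙ - 35741*(-1/26661) = -19661/3 + 35741/26661 = -58230522/8887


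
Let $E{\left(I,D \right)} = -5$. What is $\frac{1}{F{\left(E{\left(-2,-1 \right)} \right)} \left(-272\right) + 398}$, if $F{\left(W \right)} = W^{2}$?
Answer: $- \frac{1}{6402} \approx -0.0001562$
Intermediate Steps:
$\frac{1}{F{\left(E{\left(-2,-1 \right)} \right)} \left(-272\right) + 398} = \frac{1}{\left(-5\right)^{2} \left(-272\right) + 398} = \frac{1}{25 \left(-272\right) + 398} = \frac{1}{-6800 + 398} = \frac{1}{-6402} = - \frac{1}{6402}$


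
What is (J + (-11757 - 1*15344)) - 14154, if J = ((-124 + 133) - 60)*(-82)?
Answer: -37073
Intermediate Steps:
J = 4182 (J = (9 - 60)*(-82) = -51*(-82) = 4182)
(J + (-11757 - 1*15344)) - 14154 = (4182 + (-11757 - 1*15344)) - 14154 = (4182 + (-11757 - 15344)) - 14154 = (4182 - 27101) - 14154 = -22919 - 14154 = -37073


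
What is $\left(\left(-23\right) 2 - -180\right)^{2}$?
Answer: $17956$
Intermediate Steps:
$\left(\left(-23\right) 2 - -180\right)^{2} = \left(-46 + 180\right)^{2} = 134^{2} = 17956$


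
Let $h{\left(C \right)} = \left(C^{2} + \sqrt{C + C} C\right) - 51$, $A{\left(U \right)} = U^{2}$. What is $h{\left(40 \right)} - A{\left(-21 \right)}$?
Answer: $1108 + 160 \sqrt{5} \approx 1465.8$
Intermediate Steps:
$h{\left(C \right)} = -51 + C^{2} + \sqrt{2} C^{\frac{3}{2}}$ ($h{\left(C \right)} = \left(C^{2} + \sqrt{2 C} C\right) - 51 = \left(C^{2} + \sqrt{2} \sqrt{C} C\right) - 51 = \left(C^{2} + \sqrt{2} C^{\frac{3}{2}}\right) - 51 = -51 + C^{2} + \sqrt{2} C^{\frac{3}{2}}$)
$h{\left(40 \right)} - A{\left(-21 \right)} = \left(-51 + 40^{2} + \sqrt{2} \cdot 40^{\frac{3}{2}}\right) - \left(-21\right)^{2} = \left(-51 + 1600 + \sqrt{2} \cdot 80 \sqrt{10}\right) - 441 = \left(-51 + 1600 + 160 \sqrt{5}\right) - 441 = \left(1549 + 160 \sqrt{5}\right) - 441 = 1108 + 160 \sqrt{5}$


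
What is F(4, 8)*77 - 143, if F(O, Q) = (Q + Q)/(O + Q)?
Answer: -121/3 ≈ -40.333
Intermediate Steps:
F(O, Q) = 2*Q/(O + Q) (F(O, Q) = (2*Q)/(O + Q) = 2*Q/(O + Q))
F(4, 8)*77 - 143 = (2*8/(4 + 8))*77 - 143 = (2*8/12)*77 - 143 = (2*8*(1/12))*77 - 143 = (4/3)*77 - 143 = 308/3 - 143 = -121/3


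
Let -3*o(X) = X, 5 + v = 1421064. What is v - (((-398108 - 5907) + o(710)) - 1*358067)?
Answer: 6550133/3 ≈ 2.1834e+6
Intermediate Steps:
v = 1421059 (v = -5 + 1421064 = 1421059)
o(X) = -X/3
v - (((-398108 - 5907) + o(710)) - 1*358067) = 1421059 - (((-398108 - 5907) - 1/3*710) - 1*358067) = 1421059 - ((-404015 - 710/3) - 358067) = 1421059 - (-1212755/3 - 358067) = 1421059 - 1*(-2286956/3) = 1421059 + 2286956/3 = 6550133/3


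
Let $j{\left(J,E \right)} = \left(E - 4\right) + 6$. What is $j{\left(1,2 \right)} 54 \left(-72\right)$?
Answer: $-15552$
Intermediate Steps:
$j{\left(J,E \right)} = 2 + E$ ($j{\left(J,E \right)} = \left(-4 + E\right) + 6 = 2 + E$)
$j{\left(1,2 \right)} 54 \left(-72\right) = \left(2 + 2\right) 54 \left(-72\right) = 4 \cdot 54 \left(-72\right) = 216 \left(-72\right) = -15552$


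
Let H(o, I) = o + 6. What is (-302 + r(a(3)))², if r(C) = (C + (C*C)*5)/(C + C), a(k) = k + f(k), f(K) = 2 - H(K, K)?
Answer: 388129/4 ≈ 97032.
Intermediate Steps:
H(o, I) = 6 + o
f(K) = -4 - K (f(K) = 2 - (6 + K) = 2 + (-6 - K) = -4 - K)
a(k) = -4 (a(k) = k + (-4 - k) = -4)
r(C) = (C + 5*C²)/(2*C) (r(C) = (C + C²*5)/((2*C)) = (C + 5*C²)*(1/(2*C)) = (C + 5*C²)/(2*C))
(-302 + r(a(3)))² = (-302 + (½ + (5/2)*(-4)))² = (-302 + (½ - 10))² = (-302 - 19/2)² = (-623/2)² = 388129/4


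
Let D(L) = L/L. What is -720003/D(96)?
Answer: -720003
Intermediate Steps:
D(L) = 1
-720003/D(96) = -720003/1 = -720003*1 = -720003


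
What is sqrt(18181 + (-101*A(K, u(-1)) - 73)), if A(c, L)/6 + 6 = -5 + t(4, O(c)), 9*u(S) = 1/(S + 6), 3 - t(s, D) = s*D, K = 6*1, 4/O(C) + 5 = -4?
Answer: 2*sqrt(49227)/3 ≈ 147.91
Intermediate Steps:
O(C) = -4/9 (O(C) = 4/(-5 - 4) = 4/(-9) = 4*(-1/9) = -4/9)
K = 6
t(s, D) = 3 - D*s (t(s, D) = 3 - s*D = 3 - D*s)
u(S) = 1/(9*(6 + S)) (u(S) = 1/(9*(S + 6)) = 1/(9*(6 + S)))
A(c, L) = -112/3 (A(c, L) = -36 + 6*(-5 + (3 - 1*(-4/9)*4)) = -36 + 6*(-5 + (3 + 16/9)) = -36 + 6*(-5 + 43/9) = -36 + 6*(-2/9) = -36 - 4/3 = -112/3)
sqrt(18181 + (-101*A(K, u(-1)) - 73)) = sqrt(18181 + (-101*(-112/3) - 73)) = sqrt(18181 + (11312/3 - 73)) = sqrt(18181 + 11093/3) = sqrt(65636/3) = 2*sqrt(49227)/3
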